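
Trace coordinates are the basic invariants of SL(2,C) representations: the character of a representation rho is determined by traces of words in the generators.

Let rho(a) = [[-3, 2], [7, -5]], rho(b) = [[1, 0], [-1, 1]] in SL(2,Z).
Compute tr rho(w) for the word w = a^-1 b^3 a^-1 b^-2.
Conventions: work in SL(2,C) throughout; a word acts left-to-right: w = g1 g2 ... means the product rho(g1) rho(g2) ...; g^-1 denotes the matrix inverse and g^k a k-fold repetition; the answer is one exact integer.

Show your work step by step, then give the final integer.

rho(a^-1) = [[-5, -2], [-7, -3]]
... * rho(b) = [[1, 0], [-1, 1]]  ->  [[-3, -2], [-4, -3]]
... * rho(b) = [[1, 0], [-1, 1]]  ->  [[-1, -2], [-1, -3]]
... * rho(b) = [[1, 0], [-1, 1]]  ->  [[1, -2], [2, -3]]
... * rho(a^-1) = [[-5, -2], [-7, -3]]  ->  [[9, 4], [11, 5]]
... * rho(b^-1) = [[1, 0], [1, 1]]  ->  [[13, 4], [16, 5]]
... * rho(b^-1) = [[1, 0], [1, 1]]  ->  [[17, 4], [21, 5]]
tr = 17 + 5 = 22

22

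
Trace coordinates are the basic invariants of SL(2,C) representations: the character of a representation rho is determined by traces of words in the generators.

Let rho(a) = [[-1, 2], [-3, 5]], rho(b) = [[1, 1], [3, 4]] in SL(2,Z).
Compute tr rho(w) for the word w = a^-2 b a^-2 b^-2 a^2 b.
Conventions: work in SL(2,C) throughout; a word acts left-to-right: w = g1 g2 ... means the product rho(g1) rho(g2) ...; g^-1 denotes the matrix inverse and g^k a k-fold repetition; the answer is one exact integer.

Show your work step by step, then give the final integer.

-84226

rho(a^-1) = [[5, -2], [3, -1]]
... * rho(a^-1) = [[5, -2], [3, -1]]  ->  [[19, -8], [12, -5]]
... * rho(b) = [[1, 1], [3, 4]]  ->  [[-5, -13], [-3, -8]]
... * rho(a^-1) = [[5, -2], [3, -1]]  ->  [[-64, 23], [-39, 14]]
... * rho(a^-1) = [[5, -2], [3, -1]]  ->  [[-251, 105], [-153, 64]]
... * rho(b^-1) = [[4, -1], [-3, 1]]  ->  [[-1319, 356], [-804, 217]]
... * rho(b^-1) = [[4, -1], [-3, 1]]  ->  [[-6344, 1675], [-3867, 1021]]
... * rho(a) = [[-1, 2], [-3, 5]]  ->  [[1319, -4313], [804, -2629]]
... * rho(a) = [[-1, 2], [-3, 5]]  ->  [[11620, -18927], [7083, -11537]]
... * rho(b) = [[1, 1], [3, 4]]  ->  [[-45161, -64088], [-27528, -39065]]
tr = -45161 + -39065 = -84226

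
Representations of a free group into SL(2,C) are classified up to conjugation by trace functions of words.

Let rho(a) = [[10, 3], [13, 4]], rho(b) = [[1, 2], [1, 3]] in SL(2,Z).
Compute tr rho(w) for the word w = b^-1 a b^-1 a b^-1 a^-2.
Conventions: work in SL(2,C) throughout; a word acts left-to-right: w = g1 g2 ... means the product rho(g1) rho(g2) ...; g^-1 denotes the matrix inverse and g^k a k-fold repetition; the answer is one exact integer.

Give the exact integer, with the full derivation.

3530

rho(b^-1) = [[3, -2], [-1, 1]]
... * rho(a) = [[10, 3], [13, 4]]  ->  [[4, 1], [3, 1]]
... * rho(b^-1) = [[3, -2], [-1, 1]]  ->  [[11, -7], [8, -5]]
... * rho(a) = [[10, 3], [13, 4]]  ->  [[19, 5], [15, 4]]
... * rho(b^-1) = [[3, -2], [-1, 1]]  ->  [[52, -33], [41, -26]]
... * rho(a^-1) = [[4, -3], [-13, 10]]  ->  [[637, -486], [502, -383]]
... * rho(a^-1) = [[4, -3], [-13, 10]]  ->  [[8866, -6771], [6987, -5336]]
tr = 8866 + -5336 = 3530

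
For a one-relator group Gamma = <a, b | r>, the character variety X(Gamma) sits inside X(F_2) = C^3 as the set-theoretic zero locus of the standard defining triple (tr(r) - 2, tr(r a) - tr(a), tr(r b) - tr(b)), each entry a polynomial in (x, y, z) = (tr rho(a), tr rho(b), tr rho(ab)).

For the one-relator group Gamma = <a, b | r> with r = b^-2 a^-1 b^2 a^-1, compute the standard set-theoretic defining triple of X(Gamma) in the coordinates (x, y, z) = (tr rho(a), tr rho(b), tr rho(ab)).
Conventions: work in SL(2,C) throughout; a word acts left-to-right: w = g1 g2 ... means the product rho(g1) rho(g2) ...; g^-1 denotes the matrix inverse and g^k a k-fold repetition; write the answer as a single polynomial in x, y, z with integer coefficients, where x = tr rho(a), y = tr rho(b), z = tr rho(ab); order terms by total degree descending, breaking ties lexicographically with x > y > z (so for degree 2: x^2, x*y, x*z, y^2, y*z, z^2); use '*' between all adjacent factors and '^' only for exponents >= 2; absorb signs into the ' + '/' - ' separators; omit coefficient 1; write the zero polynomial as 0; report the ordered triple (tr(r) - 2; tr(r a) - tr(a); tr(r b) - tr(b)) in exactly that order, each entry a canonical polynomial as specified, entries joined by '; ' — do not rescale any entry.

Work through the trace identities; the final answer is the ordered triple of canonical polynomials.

x*y^3*z - x^2*y^2 - y^4 - y^2*z^2 + x^2 + 4*y^2 - 4; 0; x*y^2*z - y^3 - y*z^2 - x*z + 2*y

tr(a^-1) = tr(a) = x
tr(a^2 b) = tr(a)*tr(b a) - tr(b)  (reduce the a square) = x*z - y
so tr(a^2) = tr(a)*tr(a) - tr(1)  (reduce the a square) = x^2 - 2
so tr(a b^2 a) = tr(b)*tr(a^2 b) - tr(a^2)  (reduce the b square) = x*y*z - x^2 - y^2 + 2
so tr(a b a b) = tr(b a)*tr(b a) - tr(1)  (split on b) = z^2 - 2
reduce: tr(a b^2 a b) = tr(b)*tr(a b a b) - tr(a b a)  (reduce the b square) = y*z^2 - x*z - y
reduce: tr(b^-1 a b^2 a) = tr(a b^2 a)*tr(b) - tr(a b^2 a b)  (eliminate b^-1) = x*y^2*z - x^2*y - y^3 - y*z^2 + x*z + 3*y
tr(b^2 a b^-2 a) = tr(b^-1 a b^2 a)*tr(b) - tr(b^-1 a b^2 a b)  (eliminate b^-1) = x*y^3*z - x^2*y^2 - y^4 - y^2*z^2 + x^2 + 4*y^2 - 2
tr(b^-2 a^-1 b^2 a) = tr(b^2 a b^-2)*tr(a) - tr(b^2 a b^-2 a)  (eliminate a^-1) = -x*y^3*z + x^2*y^2 + y^4 + y^2*z^2 - 4*y^2 + 2
tr(b^-2 a^-1 b^2 a^-1) = tr(b^-2 a^-1 b^2)*tr(a) - tr(b^-2 a^-1 b^2 a)  (eliminate a^-1) = x*y^3*z - x^2*y^2 - y^4 - y^2*z^2 + x^2 + 4*y^2 - 2
tr(a^-1 b) = tr(b)*tr(a) - tr(b a) = x*y - z
tr(b^2) = tr(b)*tr(b) - tr(1) = y^2 - 2
tr(b a b) = tr(b)*tr(a b) - tr(a) = y*z - x
reduce: tr(b^2 a b) = tr(b)*tr(b a b) - tr(b a) = y^2*z - x*y - z
so tr(a^-1 b^2 a b) = tr(b^2 a b)*tr(a) - tr(b^2 a b a) = x*y^2*z - x^2*y - y*z^2 + y
tr(b^-1 a^-1 b^2 a) = tr(a^-1 b^2 a)*tr(b) - tr(a^-1 b^2 a b) = -x*y^2*z + x^2*y + y^3 + y*z^2 - 3*y
tr(b^-1 a^-1 b^2 a^-1) = tr(b^-1 a^-1 b^2)*tr(a) - tr(b^-1 a^-1 b^2 a) = x*y^2*z - y^3 - y*z^2 - x*z + 3*y
assemble the triple (tr(r) - 2; tr(r a) - x; tr(r b) - y)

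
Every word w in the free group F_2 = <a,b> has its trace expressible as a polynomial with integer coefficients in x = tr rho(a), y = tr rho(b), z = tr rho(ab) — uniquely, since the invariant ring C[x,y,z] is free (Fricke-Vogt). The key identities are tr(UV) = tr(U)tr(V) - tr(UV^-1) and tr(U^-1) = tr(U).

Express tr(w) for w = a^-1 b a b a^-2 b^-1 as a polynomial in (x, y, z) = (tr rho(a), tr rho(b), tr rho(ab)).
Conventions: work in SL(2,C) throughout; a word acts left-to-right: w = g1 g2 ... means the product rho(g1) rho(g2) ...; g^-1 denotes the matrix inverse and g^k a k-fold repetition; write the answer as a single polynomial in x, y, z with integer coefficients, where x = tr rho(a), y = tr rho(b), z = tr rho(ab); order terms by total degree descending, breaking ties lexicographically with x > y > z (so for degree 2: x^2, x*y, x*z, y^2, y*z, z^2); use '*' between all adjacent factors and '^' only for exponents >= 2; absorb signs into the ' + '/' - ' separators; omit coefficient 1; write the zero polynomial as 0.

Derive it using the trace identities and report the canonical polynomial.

x^2*y*z^2 - x^3*z - x*y^2*z - x*z^3 + x^2*y + 3*x*z - y

and trace(b a^-1) = trace(b)*trace(a) - trace(b a)   [inverse elimination on a] = x*y - z
next, trace(b a b) = trace(b)*trace(a b) - trace(a)   [square of b] = y*z - x
next, trace(a b a b) = trace(a b)*trace(a b) - trace(1)   [split at a repeated a] = z^2 - 2
trace(a b a) = trace(a)*trace(b a) - trace(b)   [square of a] = x*z - y
trace(b a b a b) = trace(b)*trace(a b a b) - trace(a b a)   [square of b] = y*z^2 - x*z - y
and trace(b a b a b a) = trace(b a)*trace(b a b a) - trace(b^-1 a^-1)   [split at a repeated b] = z^3 - 3*z
trace(a b a b a^-1 b) = trace(b a b a b)*trace(a) - trace(b a b a b a)   [inverse elimination on a] = x*y*z^2 - x^2*z - z^3 - x*y + 3*z
and trace(b^-1 a b a b a^-1) = trace(a b a b a^-1)*trace(b) - trace(a b a b a^-1 b)   [inverse elimination on b] = -x*y*z^2 + x^2*z + y^2*z + z^3 - 3*z
trace(b a b a^-2 b^-1 a) = trace(b^-1 a b a b a^-1)*trace(a) - trace(b^-1 a b a b)   [inverse elimination on a] = -x^2*y*z^2 + x^3*z + x*y^2*z + x*z^3 - 4*x*z + y
and trace(a^-1 b a b a^-2 b^-1) = trace(b a b a^-2 b^-1)*trace(a) - trace(b a b a^-2 b^-1 a)   [inverse elimination on a] = x^2*y*z^2 - x^3*z - x*y^2*z - x*z^3 + x^2*y + 3*x*z - y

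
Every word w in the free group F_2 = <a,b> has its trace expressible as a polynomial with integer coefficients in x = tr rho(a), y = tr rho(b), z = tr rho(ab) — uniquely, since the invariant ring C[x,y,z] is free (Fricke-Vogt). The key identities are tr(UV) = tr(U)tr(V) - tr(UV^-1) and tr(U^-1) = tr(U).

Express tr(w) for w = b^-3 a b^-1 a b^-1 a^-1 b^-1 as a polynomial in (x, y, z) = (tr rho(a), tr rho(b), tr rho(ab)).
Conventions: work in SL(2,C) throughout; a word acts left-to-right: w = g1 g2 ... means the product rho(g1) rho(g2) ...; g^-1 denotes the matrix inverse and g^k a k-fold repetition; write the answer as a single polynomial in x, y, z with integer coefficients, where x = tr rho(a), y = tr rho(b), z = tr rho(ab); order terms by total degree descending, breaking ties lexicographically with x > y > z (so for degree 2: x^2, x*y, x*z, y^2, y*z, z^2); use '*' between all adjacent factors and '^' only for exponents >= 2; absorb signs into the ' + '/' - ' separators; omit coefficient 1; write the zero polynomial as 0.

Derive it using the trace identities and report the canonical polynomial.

trace(a^2) = trace(a)*trace(a) - trace(1) = x^2 - 2
trace(a^2 b) = trace(a)*trace(b a) - trace(b) = x*z - y
trace(a b^-1 a) = trace(a^2)*trace(b) - trace(a^2 b) = x^2*y - x*z - y
trace(a b a b) = trace(a b)*trace(a b) - trace(1)   [split at repeated a] = z^2 - 2
trace(a b^-1 a b) = trace(a b a)*trace(b) - trace(a b a b) = x*y*z - y^2 - z^2 + 2
trace(b^-1 a b^-1 a) = trace(a b^-1 a)*trace(b) - trace(a b^-1 a b) = x^2*y^2 - 2*x*y*z + z^2 - 2
trace(b^-1 a b^-1 a b^-1) = trace(b^-1 a b^-1 a)*trace(b) - trace(b^-1 a b^-1 a b) = x^2*y^3 - 2*x*y^2*z - x^2*y + y*z^2 + x*z - y
trace(a^3) = trace(a)*trace(a^2) - trace(a) = x^3 - 3*x
trace(a^3 b) = trace(a)*trace(a b a) - trace(a b) = x^2*z - x*y - z
trace(a b^-1 a^2) = trace(a^3)*trace(b) - trace(a^3 b) = x^3*y - x^2*z - 2*x*y + z
trace(b a b) = trace(b)*trace(a b) - trace(a) = y*z - x
trace(a^2 b a b) = trace(a)*trace(b a b a) - trace(b a b) = x*z^2 - y*z - x
trace(a b^-1 a^2 b) = trace(a^2 b a)*trace(b) - trace(a^2 b a b) = x^2*y*z - x*y^2 - x*z^2 + x
trace(a b^-1 a b^-1 a) = trace(a b^-1 a^2)*trace(b) - trace(a b^-1 a^2 b) = x^3*y^2 - 2*x^2*y*z - x*y^2 + x*z^2 + y*z - x
trace(a b^-1 a b a) = trace(a b a^2)*trace(b) - trace(a b a^2 b) = x^2*y*z - x*y^2 - x*z^2 + x
trace(a b a b a b) = trace(a b)*trace(a b a b) - trace(a^-1 b^-1)   [split at repeated a] = z^3 - 3*z
trace(a b^-1 a b a b) = trace(a b a b a)*trace(b) - trace(a b a b a b) = x*y*z^2 - y^2*z - z^3 - x*y + 3*z
trace(a b^-1 a b^-1 a b) = trace(a b^-1 a b a)*trace(b) - trace(a b^-1 a b a b) = x^2*y^2*z - x*y^3 - 2*x*y*z^2 + y^2*z + z^3 + 2*x*y - 3*z
trace(b^-1 a b^-1 a b^-1 a) = trace(a b^-1 a b^-1 a)*trace(b) - trace(a b^-1 a b^-1 a b) = x^3*y^3 - 3*x^2*y^2*z + 3*x*y*z^2 - z^3 - 3*x*y + 3*z
trace(a b^-1 a b^-1 a^-1 b^-1) = trace(b^-1 a b^-1 a b^-1)*trace(a) - trace(b^-1 a b^-1 a b^-1 a) = x^2*y^2*z - x^3*y - 2*x*y*z^2 + x^2*z + z^3 + 2*x*y - 3*z
trace(a b^-1) = trace(a)*trace(b) - trace(a b) = x*y - z
trace(b^-1 a b^-1) = trace(a b^-1)*trace(b) - trace(a) = x*y^2 - y*z - x
trace(b^-1 a b^-1 a b^-1 a^-1 b^-1) = trace(a b^-1 a b^-1 a^-1 b^-1)*trace(b) - trace(a b^-1 a b^-1 a^-1) = x^2*y^3*z - x^3*y^2 - 2*x*y^2*z^2 + x^2*y*z + y*z^3 + x*y^2 - 2*y*z + x
trace(a b^-1 a b^-1 a^-1 b^-3) = trace(b^-1 a b^-1 a b^-1 a^-1 b^-1)*trace(b) - trace(b^-1 a b^-1 a b^-1 a^-1) = x^2*y^4*z - x^3*y^3 - 2*x*y^3*z^2 + y^2*z^3 + x^3*y + x*y^3 + 2*x*y*z^2 - x^2*z - 2*y^2*z - z^3 - x*y + 3*z
trace(b^-3 a b^-1 a b^-1 a^-1 b^-1) = trace(a b^-1 a b^-1 a^-1 b^-3)*trace(b) - trace(a b^-1 a b^-1 a^-1 b^-2) = x^2*y^5*z - x^3*y^4 - 2*x*y^4*z^2 - x^2*y^3*z + y^3*z^3 + 2*x^3*y^2 + x*y^4 + 4*x*y^2*z^2 - 2*x^2*y*z - 2*y^3*z - 2*y*z^3 - 2*x*y^2 + 5*y*z - x

x^2*y^5*z - x^3*y^4 - 2*x*y^4*z^2 - x^2*y^3*z + y^3*z^3 + 2*x^3*y^2 + x*y^4 + 4*x*y^2*z^2 - 2*x^2*y*z - 2*y^3*z - 2*y*z^3 - 2*x*y^2 + 5*y*z - x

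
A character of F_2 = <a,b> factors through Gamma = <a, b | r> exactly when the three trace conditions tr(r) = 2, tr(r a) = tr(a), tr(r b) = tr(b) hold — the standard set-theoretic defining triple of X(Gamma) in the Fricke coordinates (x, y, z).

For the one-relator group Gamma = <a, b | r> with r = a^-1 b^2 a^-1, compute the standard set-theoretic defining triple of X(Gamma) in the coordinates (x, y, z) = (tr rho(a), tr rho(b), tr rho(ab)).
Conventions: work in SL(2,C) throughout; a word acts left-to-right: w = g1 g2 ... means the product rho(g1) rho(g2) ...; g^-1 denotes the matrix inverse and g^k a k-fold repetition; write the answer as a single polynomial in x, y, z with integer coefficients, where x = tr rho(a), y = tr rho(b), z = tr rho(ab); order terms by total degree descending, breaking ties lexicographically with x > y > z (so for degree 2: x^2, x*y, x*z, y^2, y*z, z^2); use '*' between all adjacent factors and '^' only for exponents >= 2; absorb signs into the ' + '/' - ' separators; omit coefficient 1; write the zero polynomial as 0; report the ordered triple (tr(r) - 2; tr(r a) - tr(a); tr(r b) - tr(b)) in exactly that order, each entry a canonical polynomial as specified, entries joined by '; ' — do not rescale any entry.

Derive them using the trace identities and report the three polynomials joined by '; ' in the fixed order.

x^2*y^2 - x*y*z - x^2 - y^2; x*y^2 - y*z - 2*x; x^2*y^3 - 2*x*y^2*z - x^2*y + y*z^2 + x*z - 2*y

use: tr(b^2) = tr(b)*tr(b) - tr(1)  (reduce the b square) = y^2 - 2
tr(b^2 a) = tr(b)*tr(a b) - tr(a)  (reduce the b square) = y*z - x
apply: tr(b^2 a^-1) = tr(b^2)*tr(a) - tr(b^2 a)  (eliminate a^-1) = x*y^2 - y*z - x
apply: tr(a^-1 b^2 a^-1) = tr(b^2 a^-1)*tr(a) - tr(b^2)  (eliminate a^-1) = x^2*y^2 - x*y*z - x^2 - y^2 + 2
apply: tr(b^3) = tr(b)*tr(b^2) - tr(b) = y^3 - 3*y
apply: tr(b^3 a) = tr(b)*tr(b a b) - tr(b a) = y^2*z - x*y - z
use: tr(b^2 a^-1 b) = tr(b^3)*tr(a) - tr(b^3 a) = x*y^3 - y^2*z - 2*x*y + z
tr(a b a b) = tr(b a)*tr(b a) - tr(1)   [split at repeated b] = z^2 - 2
tr(a b a) = tr(a)*tr(b a) - tr(b) = x*z - y
tr(b a b^2 a) = tr(b)*tr(a b a b) - tr(a b a) = y*z^2 - x*z - y
apply: tr(b^2 a^-1 b a) = tr(b a b^2)*tr(a) - tr(b a b^2 a) = x*y^2*z - x^2*y - y*z^2 + y
apply: tr(a^-1 b^2 a^-1 b) = tr(b^2 a^-1 b)*tr(a) - tr(b^2 a^-1 b a) = x^2*y^3 - 2*x*y^2*z - x^2*y + y*z^2 + x*z - y
assemble the triple (tr(r) - 2; tr(r a) - x; tr(r b) - y)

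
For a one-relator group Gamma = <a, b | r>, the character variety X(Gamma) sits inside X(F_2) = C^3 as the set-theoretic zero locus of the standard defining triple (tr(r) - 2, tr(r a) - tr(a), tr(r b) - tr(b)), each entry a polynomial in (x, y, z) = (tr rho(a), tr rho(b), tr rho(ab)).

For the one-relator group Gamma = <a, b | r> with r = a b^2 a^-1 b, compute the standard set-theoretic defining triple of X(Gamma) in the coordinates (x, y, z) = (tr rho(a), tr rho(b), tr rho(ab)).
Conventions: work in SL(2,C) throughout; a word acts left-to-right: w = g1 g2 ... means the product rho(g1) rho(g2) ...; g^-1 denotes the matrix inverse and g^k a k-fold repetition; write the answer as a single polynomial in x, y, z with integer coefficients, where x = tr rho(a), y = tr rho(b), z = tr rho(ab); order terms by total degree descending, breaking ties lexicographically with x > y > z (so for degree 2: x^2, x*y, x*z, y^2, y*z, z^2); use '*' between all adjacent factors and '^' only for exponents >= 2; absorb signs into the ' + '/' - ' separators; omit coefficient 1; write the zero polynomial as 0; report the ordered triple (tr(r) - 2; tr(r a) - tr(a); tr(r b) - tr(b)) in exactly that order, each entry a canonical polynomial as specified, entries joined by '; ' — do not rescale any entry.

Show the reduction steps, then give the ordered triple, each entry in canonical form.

apply: trace(b a b) = trace(b) trace(a b) - trace(a) = y*z - x
use: trace(b a b^2) = trace(b) trace(b a b) - trace(b a) = y^2*z - x*y - z
trace(a b a b) = trace(a b) trace(a b) - trace(1)   [split at repeated a] = z^2 - 2
apply: trace(a b a) = trace(a) trace(b a) - trace(b) = x*z - y
trace(b a b^2 a) = trace(b) trace(a b a b) - trace(a b a) = y*z^2 - x*z - y
use: trace(a b^2 a^-1 b) = trace(b a b^2) trace(a) - trace(b a b^2 a) = x*y^2*z - x^2*y - y*z^2 + y
use: trace(a^2) = trace(a) trace(a) - trace(1) = x^2 - 2
trace(a^2 b^2) = trace(b) trace(a^2 b) - trace(a^2) = x*y*z - x^2 - y^2 + 2
use: trace(b a^2 b^2) = trace(b) trace(a^2 b^2) - trace(a^2 b) = x*y^2*z - x^2*y - y^3 - x*z + 3*y
apply: trace(b a^2 b^2 a) = trace(a) trace(b^2 a b a) - trace(b^2 a b) = x*y*z^2 - x^2*z - y^2*z + z
trace(a b^2 a^-1 b a) = trace(b a^2 b^2) trace(a) - trace(b a^2 b^2 a) = x^2*y^2*z - x^3*y - x*y^3 - x*y*z^2 + y^2*z + 3*x*y - z
trace(b^2 a b^2) = trace(b) trace(b^2 a b) - trace(b^2 a) = y^3*z - x*y^2 - 2*y*z + x
trace(b^2 a b^2 a) = trace(b) trace(a b^2 a b) - trace(a b^2 a) = y^2*z^2 - 2*x*y*z + x^2 - 2
use: trace(a b^2 a^-1 b^2) = trace(b^2 a b^2) trace(a) - trace(b^2 a b^2 a) = x*y^3*z - x^2*y^2 - y^2*z^2 + 2
assemble the triple (trace(r) - 2; trace(r a) - x; trace(r b) - y)

x*y^2*z - x^2*y - y*z^2 + y - 2; x^2*y^2*z - x^3*y - x*y^3 - x*y*z^2 + y^2*z + 3*x*y - x - z; x*y^3*z - x^2*y^2 - y^2*z^2 - y + 2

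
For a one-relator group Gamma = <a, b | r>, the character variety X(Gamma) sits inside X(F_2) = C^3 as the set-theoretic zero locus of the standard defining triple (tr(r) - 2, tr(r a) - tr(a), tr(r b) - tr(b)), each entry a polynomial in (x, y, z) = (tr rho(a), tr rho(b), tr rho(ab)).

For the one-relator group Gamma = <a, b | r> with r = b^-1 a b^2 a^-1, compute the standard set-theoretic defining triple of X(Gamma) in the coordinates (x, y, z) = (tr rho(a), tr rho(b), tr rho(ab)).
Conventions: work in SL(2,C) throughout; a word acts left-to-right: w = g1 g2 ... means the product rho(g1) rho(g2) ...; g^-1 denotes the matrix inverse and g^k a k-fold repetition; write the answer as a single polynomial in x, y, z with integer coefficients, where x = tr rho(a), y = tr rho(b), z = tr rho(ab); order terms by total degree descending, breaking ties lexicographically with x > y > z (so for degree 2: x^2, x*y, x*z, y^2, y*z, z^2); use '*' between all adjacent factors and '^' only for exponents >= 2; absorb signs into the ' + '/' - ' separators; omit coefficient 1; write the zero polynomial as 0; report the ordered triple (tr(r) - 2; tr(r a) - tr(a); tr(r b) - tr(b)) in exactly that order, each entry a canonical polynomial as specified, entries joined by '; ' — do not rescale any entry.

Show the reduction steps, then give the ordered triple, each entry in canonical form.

trace(b^2) = trace(b) * trace(b) - trace(1) = y^2 - 2
so trace(b a b) = trace(b) * trace(a b) - trace(a) = y*z - x
so trace(b a b^2) = trace(b) * trace(b a b) - trace(b a) = y^2*z - x*y - z
trace(a b a b) = trace(b a) * trace(b a) - trace(1)   [split at repeated b] = z^2 - 2
trace(a b a) = trace(a) * trace(b a) - trace(b) = x*z - y
reduce: trace(b a b^2 a) = trace(b) * trace(a b a b) - trace(a b a) = y*z^2 - x*z - y
trace(a b^2 a^-1 b) = trace(b a b^2) * trace(a) - trace(b a b^2 a) = x*y^2*z - x^2*y - y*z^2 + y
trace(b^-1 a b^2 a^-1) = trace(a b^2 a^-1) * trace(b) - trace(a b^2 a^-1 b) = -x*y^2*z + x^2*y + y^3 + y*z^2 - 3*y
assemble the triple (trace(r) - 2; trace(r a) - x; trace(r b) - y)

-x*y^2*z + x^2*y + y^3 + y*z^2 - 3*y - 2; -x + z; y^2 - y - 2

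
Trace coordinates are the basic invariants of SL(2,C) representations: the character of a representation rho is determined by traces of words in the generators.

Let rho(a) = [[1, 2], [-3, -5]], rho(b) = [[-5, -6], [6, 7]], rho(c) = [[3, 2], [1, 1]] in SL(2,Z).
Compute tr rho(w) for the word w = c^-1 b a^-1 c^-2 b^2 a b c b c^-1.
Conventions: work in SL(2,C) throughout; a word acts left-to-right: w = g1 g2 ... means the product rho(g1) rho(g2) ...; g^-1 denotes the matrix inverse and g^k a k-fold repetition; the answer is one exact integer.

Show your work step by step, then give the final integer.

rho(c^-1) = [[1, -2], [-1, 3]]
... * rho(b) = [[-5, -6], [6, 7]]  ->  [[-17, -20], [23, 27]]
... * rho(a^-1) = [[-5, -2], [3, 1]]  ->  [[25, 14], [-34, -19]]
... * rho(c^-1) = [[1, -2], [-1, 3]]  ->  [[11, -8], [-15, 11]]
... * rho(c^-1) = [[1, -2], [-1, 3]]  ->  [[19, -46], [-26, 63]]
... * rho(b) = [[-5, -6], [6, 7]]  ->  [[-371, -436], [508, 597]]
... * rho(b) = [[-5, -6], [6, 7]]  ->  [[-761, -826], [1042, 1131]]
... * rho(a) = [[1, 2], [-3, -5]]  ->  [[1717, 2608], [-2351, -3571]]
... * rho(b) = [[-5, -6], [6, 7]]  ->  [[7063, 7954], [-9671, -10891]]
... * rho(c) = [[3, 2], [1, 1]]  ->  [[29143, 22080], [-39904, -30233]]
... * rho(b) = [[-5, -6], [6, 7]]  ->  [[-13235, -20298], [18122, 27793]]
... * rho(c^-1) = [[1, -2], [-1, 3]]  ->  [[7063, -34424], [-9671, 47135]]
tr = 7063 + 47135 = 54198

54198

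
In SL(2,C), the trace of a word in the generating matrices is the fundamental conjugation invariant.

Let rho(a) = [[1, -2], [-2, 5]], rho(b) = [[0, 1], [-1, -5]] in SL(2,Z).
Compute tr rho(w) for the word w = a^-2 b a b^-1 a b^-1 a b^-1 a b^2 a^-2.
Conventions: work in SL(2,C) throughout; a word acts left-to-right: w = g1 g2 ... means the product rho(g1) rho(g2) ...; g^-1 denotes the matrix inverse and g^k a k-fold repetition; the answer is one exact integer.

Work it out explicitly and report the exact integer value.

6595254

rho(a^-1) = [[5, 2], [2, 1]]
... * rho(a^-1) = [[5, 2], [2, 1]]  ->  [[29, 12], [12, 5]]
... * rho(b) = [[0, 1], [-1, -5]]  ->  [[-12, -31], [-5, -13]]
... * rho(a) = [[1, -2], [-2, 5]]  ->  [[50, -131], [21, -55]]
... * rho(b^-1) = [[-5, -1], [1, 0]]  ->  [[-381, -50], [-160, -21]]
... * rho(a) = [[1, -2], [-2, 5]]  ->  [[-281, 512], [-118, 215]]
... * rho(b^-1) = [[-5, -1], [1, 0]]  ->  [[1917, 281], [805, 118]]
... * rho(a) = [[1, -2], [-2, 5]]  ->  [[1355, -2429], [569, -1020]]
... * rho(b^-1) = [[-5, -1], [1, 0]]  ->  [[-9204, -1355], [-3865, -569]]
... * rho(a) = [[1, -2], [-2, 5]]  ->  [[-6494, 11633], [-2727, 4885]]
... * rho(b) = [[0, 1], [-1, -5]]  ->  [[-11633, -64659], [-4885, -27152]]
... * rho(b) = [[0, 1], [-1, -5]]  ->  [[64659, 311662], [27152, 130875]]
... * rho(a^-1) = [[5, 2], [2, 1]]  ->  [[946619, 440980], [397510, 185179]]
... * rho(a^-1) = [[5, 2], [2, 1]]  ->  [[5615055, 2334218], [2357908, 980199]]
tr = 5615055 + 980199 = 6595254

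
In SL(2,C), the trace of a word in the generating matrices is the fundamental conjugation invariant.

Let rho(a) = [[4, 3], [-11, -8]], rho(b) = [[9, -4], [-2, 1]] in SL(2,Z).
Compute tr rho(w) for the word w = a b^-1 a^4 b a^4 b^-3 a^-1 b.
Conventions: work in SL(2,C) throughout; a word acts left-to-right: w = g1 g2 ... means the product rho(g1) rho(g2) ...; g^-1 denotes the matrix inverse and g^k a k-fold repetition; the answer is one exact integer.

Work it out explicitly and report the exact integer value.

-15665592264466

rho(a) = [[4, 3], [-11, -8]]
... * rho(b^-1) = [[1, 4], [2, 9]]  ->  [[10, 43], [-27, -116]]
... * rho(a) = [[4, 3], [-11, -8]]  ->  [[-433, -314], [1168, 847]]
... * rho(a) = [[4, 3], [-11, -8]]  ->  [[1722, 1213], [-4645, -3272]]
... * rho(a) = [[4, 3], [-11, -8]]  ->  [[-6455, -4538], [17412, 12241]]
... * rho(a) = [[4, 3], [-11, -8]]  ->  [[24098, 16939], [-65003, -45692]]
... * rho(b) = [[9, -4], [-2, 1]]  ->  [[183004, -79453], [-493643, 214320]]
... * rho(a) = [[4, 3], [-11, -8]]  ->  [[1605999, 1184636], [-4332092, -3195489]]
... * rho(a) = [[4, 3], [-11, -8]]  ->  [[-6607000, -4659091], [17822011, 12567636]]
... * rho(a) = [[4, 3], [-11, -8]]  ->  [[24822001, 17451728], [-66955952, -47075055]]
... * rho(a) = [[4, 3], [-11, -8]]  ->  [[-92681004, -65147821], [250001797, 175732584]]
... * rho(b^-1) = [[1, 4], [2, 9]]  ->  [[-222976646, -957054405], [601466965, 2581600444]]
... * rho(b^-1) = [[1, 4], [2, 9]]  ->  [[-2137085456, -9505396229], [5764667853, 25640271856]]
... * rho(b^-1) = [[1, 4], [2, 9]]  ->  [[-21147877914, -94096907885], [57045211565, 253821118116]]
... * rho(a^-1) = [[-8, -3], [11, 4]]  ->  [[-865882963423, -312943997798], [2335670606756, 844148837769]]
... * rho(b) = [[9, -4], [-2, 1]]  ->  [[-7167058675211, 3150587855894], [19332737785266, -8498533589255]]
tr = -7167058675211 + -8498533589255 = -15665592264466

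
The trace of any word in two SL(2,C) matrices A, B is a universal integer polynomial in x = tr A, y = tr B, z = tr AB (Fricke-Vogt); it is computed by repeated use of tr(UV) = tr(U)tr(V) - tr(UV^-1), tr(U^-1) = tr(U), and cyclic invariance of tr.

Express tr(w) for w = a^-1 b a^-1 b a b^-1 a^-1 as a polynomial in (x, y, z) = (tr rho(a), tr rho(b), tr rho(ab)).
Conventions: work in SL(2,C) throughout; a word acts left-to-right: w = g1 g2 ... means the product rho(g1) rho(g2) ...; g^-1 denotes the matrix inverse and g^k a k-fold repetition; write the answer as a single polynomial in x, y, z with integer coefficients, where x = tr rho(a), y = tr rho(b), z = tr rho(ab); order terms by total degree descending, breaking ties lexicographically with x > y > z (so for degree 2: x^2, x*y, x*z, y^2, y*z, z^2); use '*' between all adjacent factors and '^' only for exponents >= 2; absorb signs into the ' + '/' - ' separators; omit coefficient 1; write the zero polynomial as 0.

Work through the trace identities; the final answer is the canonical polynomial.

-x^3*y^2*z + x^4*y + x^2*y^3 + 2*x^2*y*z^2 - x^3*z - x*y^2*z - x*z^3 - 3*x^2*y + 3*x*z - y

trace(b^2) = trace(b) * trace(b) - trace(1) = y^2 - 2
trace(b^2 a) = trace(b) * trace(a b) - trace(a) = y*z - x
use: trace(b a^-1 b) = trace(b^2) * trace(a) - trace(b^2 a) = x*y^2 - y*z - x
trace(b a b a) = trace(b a) * trace(b a) - trace(1) = z^2 - 2
use: trace(b a^-1 b a) = trace(b a b) * trace(a) - trace(b a b a) = x*y*z - x^2 - z^2 + 2
trace(a^-1 b a^-1 b) = trace(b a^-1 b) * trace(a) - trace(b a^-1 b a) = x^2*y^2 - 2*x*y*z + z^2 - 2
use: trace(b a b^2) = trace(b) * trace(b a b) - trace(b a) = y^2*z - x*y - z
trace(a b a) = trace(a) * trace(b a) - trace(b) = x*z - y
use: trace(b a b^2 a) = trace(b) * trace(a b a b) - trace(a b a) = y*z^2 - x*z - y
trace(b a^-1 b a b) = trace(b a b^2) * trace(a) - trace(b a b^2 a) = x*y^2*z - x^2*y - y*z^2 + y
trace(b a b a b a) = trace(a b) * trace(a b a b) - trace(a^-1 b^-1) = z^3 - 3*z
apply: trace(b a^-1 b a b a) = trace(b a b a b) * trace(a) - trace(b a b a b a) = x*y*z^2 - x^2*z - z^3 - x*y + 3*z
trace(a^-1 b a^-1 b a b) = trace(b a^-1 b a b) * trace(a) - trace(b a^-1 b a b a) = x^2*y^2*z - x^3*y - 2*x*y*z^2 + x^2*z + z^3 + 2*x*y - 3*z
use: trace(a^-2 b a^-1 b a b) = trace(a^-1 b a^-1 b a b) * trace(a) - trace(a^-1 b a^-1 b a b a) = x^3*y^2*z - x^4*y - 2*x^2*y*z^2 + x^3*z - x*y^2*z + x*z^3 + 3*x^2*y + y*z^2 - 3*x*z - y
trace(a^-1 b a^-1 b a b^-1 a^-1) = trace(a^-2 b a^-1 b a) * trace(b) - trace(a^-2 b a^-1 b a b) = -x^3*y^2*z + x^4*y + x^2*y^3 + 2*x^2*y*z^2 - x^3*z - x*y^2*z - x*z^3 - 3*x^2*y + 3*x*z - y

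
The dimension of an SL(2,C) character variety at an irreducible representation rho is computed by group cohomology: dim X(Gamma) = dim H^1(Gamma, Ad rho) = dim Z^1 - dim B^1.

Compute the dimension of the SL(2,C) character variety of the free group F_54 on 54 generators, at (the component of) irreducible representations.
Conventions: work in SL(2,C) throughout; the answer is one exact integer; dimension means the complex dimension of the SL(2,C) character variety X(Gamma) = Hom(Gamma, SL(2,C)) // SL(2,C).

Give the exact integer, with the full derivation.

159

The free group F_54: 54 generators, no relators.
A cocycle picks one sl_2 vector per generator freely, giving dim Z^1 = 3*54 = 162.
dim B^1 = 3: the coboundary map is injective because an irreducible image has centralizer 0 in sl_2.
Therefore dim X = 162 - 3 = 159.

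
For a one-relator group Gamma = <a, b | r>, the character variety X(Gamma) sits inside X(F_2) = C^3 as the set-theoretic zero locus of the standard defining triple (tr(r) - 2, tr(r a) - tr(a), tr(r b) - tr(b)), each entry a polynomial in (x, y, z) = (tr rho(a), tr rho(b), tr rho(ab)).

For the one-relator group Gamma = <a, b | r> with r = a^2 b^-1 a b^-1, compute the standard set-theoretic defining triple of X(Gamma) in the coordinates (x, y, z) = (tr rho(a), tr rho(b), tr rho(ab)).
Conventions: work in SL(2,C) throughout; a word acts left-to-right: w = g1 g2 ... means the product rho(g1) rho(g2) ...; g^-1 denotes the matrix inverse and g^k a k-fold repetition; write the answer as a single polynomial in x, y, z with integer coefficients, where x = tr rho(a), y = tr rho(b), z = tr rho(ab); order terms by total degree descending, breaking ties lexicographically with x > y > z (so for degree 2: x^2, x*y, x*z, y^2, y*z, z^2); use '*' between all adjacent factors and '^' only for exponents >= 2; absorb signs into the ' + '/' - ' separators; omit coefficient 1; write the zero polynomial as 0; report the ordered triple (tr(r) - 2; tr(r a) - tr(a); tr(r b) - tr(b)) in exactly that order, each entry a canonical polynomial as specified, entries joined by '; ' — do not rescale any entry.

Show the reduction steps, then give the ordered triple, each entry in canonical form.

trace(a^2) = trace(a) trace(a) - trace(1)  (reduce the a square) = x^2 - 2
trace(a^3) = trace(a) trace(a^2) - trace(a)  (reduce the a square) = x^3 - 3*x
next, trace(a b a) = trace(a) trace(b a) - trace(b)  (reduce the a square) = x*z - y
trace(a^3 b) = trace(a) trace(a b a) - trace(a b)  (reduce the a square) = x^2*z - x*y - z
next, trace(a^2 b^-1 a) = trace(a^3) trace(b) - trace(a^3 b)  (eliminate b^-1) = x^3*y - x^2*z - 2*x*y + z
next, trace(b a b a) = trace(b a) trace(b a) - trace(1)  (split on b) = z^2 - 2
trace(b a b) = trace(b) trace(a b) - trace(a)  (reduce the b square) = y*z - x
next, trace(a b a^2 b) = trace(a) trace(b a b a) - trace(b a b)  (reduce the a square) = x*z^2 - y*z - x
next, trace(a^2 b^-1 a b) = trace(a b a^2) trace(b) - trace(a b a^2 b)  (eliminate b^-1) = x^2*y*z - x*y^2 - x*z^2 + x
trace(a^2 b^-1 a b^-1) = trace(a^2 b^-1 a) trace(b) - trace(a^2 b^-1 a b)  (eliminate b^-1) = x^3*y^2 - 2*x^2*y*z - x*y^2 + x*z^2 + y*z - x
and trace(a^4) = trace(a) trace(a^3) - trace(a^2) = x^4 - 4*x^2 + 2
trace(a^4 b) = trace(a) trace(b a^3) - trace(b a^2) = x^3*z - x^2*y - 2*x*z + y
and trace(a b^-1 a^3) = trace(a^4) trace(b) - trace(a^4 b) = x^4*y - x^3*z - 3*x^2*y + 2*x*z + y
and trace(a^3 b a b) = trace(a) trace(a b a b a) - trace(a b a b) = x^2*z^2 - x*y*z - x^2 - z^2 + 2
next, trace(a b^-1 a^3 b) = trace(a^3 b a) trace(b) - trace(a^3 b a b) = x^3*y*z - x^2*y^2 - x^2*z^2 - x*y*z + x^2 + y^2 + z^2 - 2
trace(a^2 b^-1 a b^-1 a) = trace(a b^-1 a^3) trace(b) - trace(a b^-1 a^3 b) = x^4*y^2 - 2*x^3*y*z - 2*x^2*y^2 + x^2*z^2 + 3*x*y*z - x^2 - z^2 + 2
assemble the triple (trace(r) - 2; trace(r a) - x; trace(r b) - y)

x^3*y^2 - 2*x^2*y*z - x*y^2 + x*z^2 + y*z - x - 2; x^4*y^2 - 2*x^3*y*z - 2*x^2*y^2 + x^2*z^2 + 3*x*y*z - x^2 - z^2 - x + 2; x^3*y - x^2*z - 2*x*y - y + z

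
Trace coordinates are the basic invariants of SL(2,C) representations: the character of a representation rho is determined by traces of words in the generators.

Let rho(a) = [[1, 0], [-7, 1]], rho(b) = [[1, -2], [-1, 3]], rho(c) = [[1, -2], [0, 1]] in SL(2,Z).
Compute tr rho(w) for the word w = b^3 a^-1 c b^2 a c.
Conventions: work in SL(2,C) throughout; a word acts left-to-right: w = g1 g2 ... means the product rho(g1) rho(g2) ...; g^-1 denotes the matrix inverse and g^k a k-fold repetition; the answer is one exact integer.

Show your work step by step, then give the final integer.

rho(b) = [[1, -2], [-1, 3]]
... * rho(b) = [[1, -2], [-1, 3]]  ->  [[3, -8], [-4, 11]]
... * rho(b) = [[1, -2], [-1, 3]]  ->  [[11, -30], [-15, 41]]
... * rho(a^-1) = [[1, 0], [7, 1]]  ->  [[-199, -30], [272, 41]]
... * rho(c) = [[1, -2], [0, 1]]  ->  [[-199, 368], [272, -503]]
... * rho(b) = [[1, -2], [-1, 3]]  ->  [[-567, 1502], [775, -2053]]
... * rho(b) = [[1, -2], [-1, 3]]  ->  [[-2069, 5640], [2828, -7709]]
... * rho(a) = [[1, 0], [-7, 1]]  ->  [[-41549, 5640], [56791, -7709]]
... * rho(c) = [[1, -2], [0, 1]]  ->  [[-41549, 88738], [56791, -121291]]
tr = -41549 + -121291 = -162840

-162840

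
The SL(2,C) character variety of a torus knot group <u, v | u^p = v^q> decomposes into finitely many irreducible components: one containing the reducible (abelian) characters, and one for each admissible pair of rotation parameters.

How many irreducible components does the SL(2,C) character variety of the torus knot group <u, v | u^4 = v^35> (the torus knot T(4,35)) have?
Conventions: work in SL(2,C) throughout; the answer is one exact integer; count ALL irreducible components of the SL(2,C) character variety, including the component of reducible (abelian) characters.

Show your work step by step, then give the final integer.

52

For T(4,35): irreducibility forces the central element u^4 = v^35 to one of +I, -I.
This locks tr(u) to 2*cos(pi*alpha/4), alpha in 1..3, and tr(v) to 2*cos(pi*beta/35), beta in 1..34, on each component of irreducible characters.
Consistency of u^4 = (-1)^alpha I with v^35 = (-1)^beta I forces alpha = beta (mod 2).
Counting: 2 odd alphas x 17 odd betas + 1 even alphas x 17 even betas = 34 + 17 = 51.
components with irreducible characters: 51; plus the single component of reducible (abelian) characters: total 52.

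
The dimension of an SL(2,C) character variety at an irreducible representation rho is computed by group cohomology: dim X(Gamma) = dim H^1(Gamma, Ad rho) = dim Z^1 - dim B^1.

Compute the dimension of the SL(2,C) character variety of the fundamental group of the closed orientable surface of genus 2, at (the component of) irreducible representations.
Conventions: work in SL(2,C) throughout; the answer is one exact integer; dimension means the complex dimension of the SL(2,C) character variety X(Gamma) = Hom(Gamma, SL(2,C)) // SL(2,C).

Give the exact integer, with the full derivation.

The genus-2 surface group: 2g = 4 generators, one relator prod [a_i, b_i].
A cocycle assigns one sl_2 vector per generator subject to the relator condition d_2(z) = 0: dim of the unconstrained space is 3*2g = 12.
H^2 = coker(d_2) is dual to H^0 = 0 at irreducible rho (Poincare duality), so d_2 is onto: dim Z^1 = 9.
dim B^1 = 3 (coboundaries, injective at irreducible rho).
Hence dim X = 9 - 3 = 6.

6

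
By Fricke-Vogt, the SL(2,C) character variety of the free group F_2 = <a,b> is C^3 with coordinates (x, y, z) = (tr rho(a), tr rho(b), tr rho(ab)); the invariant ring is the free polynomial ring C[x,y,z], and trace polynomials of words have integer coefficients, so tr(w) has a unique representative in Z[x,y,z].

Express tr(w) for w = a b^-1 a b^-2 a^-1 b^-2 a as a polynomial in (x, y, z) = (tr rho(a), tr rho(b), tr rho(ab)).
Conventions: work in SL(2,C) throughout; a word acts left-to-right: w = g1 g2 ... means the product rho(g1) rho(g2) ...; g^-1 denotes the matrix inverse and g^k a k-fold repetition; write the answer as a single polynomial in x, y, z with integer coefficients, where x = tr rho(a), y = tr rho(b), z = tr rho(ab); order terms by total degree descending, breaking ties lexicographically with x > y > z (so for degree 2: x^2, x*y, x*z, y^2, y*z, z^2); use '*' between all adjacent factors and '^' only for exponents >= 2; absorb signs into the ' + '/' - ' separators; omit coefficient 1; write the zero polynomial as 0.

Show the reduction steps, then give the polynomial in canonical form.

x^3*y^4*z - x^4*y^3 - 2*x^2*y^3*z^2 + x^3*y^2*z - x*y^4*z + x*y^2*z^3 + x^2*y^3 + y^3*z^2 + 2*x^2*y - y*z^2 - x*z - y

apply: tr(a^2) = tr(a)*tr(a) - tr(1)  (reduce the a square) = x^2 - 2
use: tr(a^3) = tr(a)*tr(a^2) - tr(a)  (reduce the a square) = x^3 - 3*x
use: tr(a b a) = tr(a)*tr(b a) - tr(b)  (reduce the a square) = x*z - y
apply: tr(a^3 b) = tr(a)*tr(a b a) - tr(a b)  (reduce the a square) = x^2*z - x*y - z
use: tr(a b^-1 a^2) = tr(a^3)*tr(b) - tr(a^3 b)  (eliminate b^-1) = x^3*y - x^2*z - 2*x*y + z
tr(b a b a) = tr(a b)*tr(a b) - tr(1)  (split on a) = z^2 - 2
use: tr(b a b) = tr(b)*tr(a b) - tr(a)  (reduce the b square) = y*z - x
tr(a^2 b a b) = tr(a)*tr(b a b a) - tr(b a b)  (reduce the a square) = x*z^2 - y*z - x
apply: tr(a b^-1 a^2 b) = tr(a^2 b a)*tr(b) - tr(a^2 b a b)  (eliminate b^-1) = x^2*y*z - x*y^2 - x*z^2 + x
tr(a^2 b^-1 a b^-1) = tr(a b^-1 a^2)*tr(b) - tr(a b^-1 a^2 b)  (eliminate b^-1) = x^3*y^2 - 2*x^2*y*z - x*y^2 + x*z^2 + y*z - x
apply: tr(b^-1 a^2 b^-1 a b^-1) = tr(a^2 b^-1 a b^-1)*tr(b) - tr(a^2 b^-1 a)  (eliminate b^-1) = x^3*y^3 - 2*x^2*y^2*z - x^3*y - x*y^3 + x*y*z^2 + x^2*z + y^2*z + x*y - z
tr(a^4) = tr(a)*tr(a^3) - tr(a^2)  (reduce the a square) = x^4 - 4*x^2 + 2
use: tr(a^4 b) = tr(a)*tr(b a^3) - tr(b a^2)  (reduce the a square) = x^3*z - x^2*y - 2*x*z + y
tr(a^2 b^-1 a^2) = tr(a^4)*tr(b) - tr(a^4 b)  (eliminate b^-1) = x^4*y - x^3*z - 3*x^2*y + 2*x*z + y
use: tr(b a^2 b) = tr(b)*tr(a^2 b) - tr(a^2)  (reduce the b square) = x*y*z - x^2 - y^2 + 2
apply: tr(a^2 b a^2 b) = tr(a)*tr(b a^2 b a) - tr(b a^2 b)  (reduce the a square) = x^2*z^2 - 2*x*y*z + y^2 - 2
tr(a^2 b^-1 a^2 b) = tr(a^2 b a^2)*tr(b) - tr(a^2 b a^2 b)  (eliminate b^-1) = x^3*y*z - x^2*y^2 - x^2*z^2 + 2
tr(a b^-1 a^2 b^-1 a) = tr(a^2 b^-1 a^2)*tr(b) - tr(a^2 b^-1 a^2 b)  (eliminate b^-1) = x^4*y^2 - 2*x^3*y*z - 2*x^2*y^2 + x^2*z^2 + 2*x*y*z + y^2 - 2
tr(a^3 b a b) = tr(a)*tr(b a b a^2) - tr(b a b a)  (reduce the a square) = x^2*z^2 - x*y*z - x^2 - z^2 + 2
use: tr(a b a b^-1 a^2) = tr(a^3 b a)*tr(b) - tr(a^3 b a b)  (eliminate b^-1) = x^3*y*z - x^2*y^2 - x^2*z^2 - x*y*z + x^2 + y^2 + z^2 - 2
apply: tr(b a b a b a) = tr(b a b a)*tr(b a) - tr(a b)  (split on b) = z^3 - 3*z
tr(b a b a b) = tr(b)*tr(a b a b) - tr(a b a)  (reduce the b square) = y*z^2 - x*z - y
tr(a^2 b a b a b) = tr(a)*tr(b a b a b a) - tr(b a b a b)  (reduce the a square) = x*z^3 - y*z^2 - 2*x*z + y
use: tr(a b a b^-1 a^2 b) = tr(a^2 b a b a)*tr(b) - tr(a^2 b a b a b)  (eliminate b^-1) = x^2*y*z^2 - x*y^2*z - x*z^3 - x^2*y + 2*x*z + y
apply: tr(a b^-1 a^2 b^-1 a b) = tr(a b a b^-1 a^2)*tr(b) - tr(a b a b^-1 a^2 b)  (eliminate b^-1) = x^3*y^2*z - x^2*y^3 - 2*x^2*y*z^2 + x*z^3 + 2*x^2*y + y^3 + y*z^2 - 2*x*z - 3*y
tr(b^-1 a^2 b^-1 a b^-1 a) = tr(a b^-1 a^2 b^-1 a)*tr(b) - tr(a b^-1 a^2 b^-1 a b)  (eliminate b^-1) = x^4*y^3 - 3*x^3*y^2*z - x^2*y^3 + 3*x^2*y*z^2 + 2*x*y^2*z - x*z^3 - 2*x^2*y - y*z^2 + 2*x*z + y
tr(a^2 b^-1 a b^-1 a^-1 b^-1) = tr(b^-1 a^2 b^-1 a b^-1)*tr(a) - tr(b^-1 a^2 b^-1 a b^-1 a)  (eliminate a^-1) = x^3*y^2*z - x^4*y - 2*x^2*y*z^2 + x^3*z - x*y^2*z + x*z^3 + 3*x^2*y + y*z^2 - 3*x*z - y
use: tr(a b^-1 a) = tr(a^2)*tr(b) - tr(a^2 b)  (eliminate b^-1) = x^2*y - x*z - y
apply: tr(a b^-1 a b) = tr(a b a)*tr(b) - tr(a b a b)  (eliminate b^-1) = x*y*z - y^2 - z^2 + 2
use: tr(a b^-1 a b^-1) = tr(a b^-1 a)*tr(b) - tr(a b^-1 a b)  (eliminate b^-1) = x^2*y^2 - 2*x*y*z + z^2 - 2
tr(a^-1 b^-2 a^2 b^-1 a b^-1) = tr(a^2 b^-1 a b^-1 a^-1 b^-1)*tr(b) - tr(a^2 b^-1 a b^-1 a^-1)  (eliminate b^-1) = x^3*y^3*z - x^4*y^2 - 2*x^2*y^2*z^2 + x^3*y*z - x*y^3*z + x*y*z^3 + 2*x^2*y^2 + y^2*z^2 - x*y*z - y^2 - z^2 + 2
tr(a^2 b^-2) = tr(b^-1 a^2)*tr(b) - tr(b^-1 a^2 b)  (eliminate b^-1) = x^2*y^2 - x*y*z - x^2 - y^2 + 2
apply: tr(b^-2 a^2 b^-1) = tr(a^2 b^-2)*tr(b) - tr(a^2 b^-1)  (eliminate b^-1) = x^2*y^3 - x*y^2*z - 2*x^2*y - y^3 + x*z + 3*y
apply: tr(a b^-1 a b^-2 a^-1 b^-2 a) = tr(a^-1 b^-2 a^2 b^-1 a b^-1)*tr(b) - tr(a^-1 b^-2 a^2 b^-1 a)  (eliminate b^-1) = x^3*y^4*z - x^4*y^3 - 2*x^2*y^3*z^2 + x^3*y^2*z - x*y^4*z + x*y^2*z^3 + x^2*y^3 + y^3*z^2 + 2*x^2*y - y*z^2 - x*z - y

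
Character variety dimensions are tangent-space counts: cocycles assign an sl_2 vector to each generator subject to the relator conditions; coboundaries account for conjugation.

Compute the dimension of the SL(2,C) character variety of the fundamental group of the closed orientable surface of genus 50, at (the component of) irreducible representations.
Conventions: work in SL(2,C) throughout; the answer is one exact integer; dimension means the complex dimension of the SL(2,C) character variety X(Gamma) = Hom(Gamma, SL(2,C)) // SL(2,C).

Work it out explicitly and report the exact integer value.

Gamma = pi_1(Sigma_50) = < a_1, b_1, ..., a_50, b_50 | prod [a_i, b_i] > has 2g = 100 generators and 1 relator.
A cocycle assigns one sl_2 vector per generator subject to the relator condition d_2(z) = 0: dim of the unconstrained space is 3*2g = 300.
d_2 is surjective at irreducible rho (its cokernel H^2 is dual to H^0 = 0), so dim Z^1 = 300 - 3 = 297.
As always at irreducible rho, dim B^1 = 3.
dim X = dim H^1 = 297 - 3 = 294.

294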